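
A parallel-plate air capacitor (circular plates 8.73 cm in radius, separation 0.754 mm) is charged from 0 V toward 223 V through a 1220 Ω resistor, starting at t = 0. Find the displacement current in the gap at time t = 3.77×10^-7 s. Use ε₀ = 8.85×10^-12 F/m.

With C = ε₀A/d = (8.85×10^-12)(0.02394)/(7.54×10^-4) = 2.810×10^-10 F, the time constant is τ = RC = 3.428×10^-7 s, so t/τ = 1.100 and e^(−t/τ) = 0.3329.
I_d = I_cond = (V₀/R) e^(−t/τ) = (0.1828)(0.3329) = 0.0609 A.

0.0609 A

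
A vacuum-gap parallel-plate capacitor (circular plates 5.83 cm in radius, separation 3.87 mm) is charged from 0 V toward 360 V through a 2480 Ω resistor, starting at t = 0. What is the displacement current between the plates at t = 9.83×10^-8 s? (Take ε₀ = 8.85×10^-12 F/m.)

0.0286 A

C = ε₀A/d = (8.85×10^-12)(0.01068)/(3.87×10^-3) = 2.442×10^-11 F and τ = RC = 6.056×10^-8 s. I_d in the gap equals the RC charging current.
I_d(t) = (V₀/R) e^(−t/τ) = 0.1452 · e^(−1.623) = 0.0286 A.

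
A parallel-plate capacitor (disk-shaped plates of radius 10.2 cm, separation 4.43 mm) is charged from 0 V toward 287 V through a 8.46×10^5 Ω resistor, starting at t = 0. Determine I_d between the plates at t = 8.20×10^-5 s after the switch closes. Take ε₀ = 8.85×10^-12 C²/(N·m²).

With C = ε₀A/d = (8.85×10^-12)(0.03269)/(4.43×10^-3) = 6.531×10^-11 F, the time constant is τ = RC = 5.525×10^-5 s, so t/τ = 1.484 and e^(−t/τ) = 0.2267.
I_d = I_cond = (V₀/R) e^(−t/τ) = (3.392×10^-4)(0.2267) = 7.69×10^-5 A.

7.69×10^-5 A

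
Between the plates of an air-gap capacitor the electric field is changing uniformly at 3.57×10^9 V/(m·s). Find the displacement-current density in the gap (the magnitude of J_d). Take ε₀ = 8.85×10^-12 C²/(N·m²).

0.0316 A/m²

J_d = ε₀ ∂E/∂t, so J_d = 0.0316 A/m².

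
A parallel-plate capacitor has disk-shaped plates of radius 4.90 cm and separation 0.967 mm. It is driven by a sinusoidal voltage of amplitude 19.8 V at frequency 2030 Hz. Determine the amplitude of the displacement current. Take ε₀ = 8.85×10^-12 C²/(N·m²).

1.74×10^-5 A

The displacement current equals the conduction current C dV/dt, which peaks at C V₀ ω.
With C = ε₀A/d = (8.85×10^-12)(7.543×10^-3)/(9.67×10^-4) = 6.903×10^-11 F and ω = 2πf = 1.275×10^4 rad/s, I_d,max = (6.903×10^-11)(19.8)(1.275×10^4) = 1.74×10^-5 A.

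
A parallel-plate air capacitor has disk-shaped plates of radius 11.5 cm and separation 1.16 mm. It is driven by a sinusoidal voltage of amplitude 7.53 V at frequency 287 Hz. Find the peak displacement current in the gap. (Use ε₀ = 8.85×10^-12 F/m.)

The displacement current equals the conduction current C dV/dt, which peaks at C V₀ ω.
With C = ε₀A/d = (8.85×10^-12)(0.04155)/(1.16×10^-3) = 3.170×10^-10 F and ω = 2πf = 1803 rad/s, I_d,max = (3.170×10^-10)(7.53)(1803) = 4.30×10^-6 A.

4.30×10^-6 A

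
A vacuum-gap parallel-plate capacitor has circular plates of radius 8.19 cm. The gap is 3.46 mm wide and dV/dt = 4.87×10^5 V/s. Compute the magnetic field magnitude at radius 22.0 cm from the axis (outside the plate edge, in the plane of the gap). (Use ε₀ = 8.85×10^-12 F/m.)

I_d = C dV/dt with C = ε₀πR²/d = 5.389×10^-11 F, so I_d = (5.389×10^-11)(4.87×10^5) = 2.624×10^-5 A.
With r > R the enclosed displacement current is the full I_d; B = μ₀ I_d / (2πr) = 2.39×10^-11 T.

2.39×10^-11 T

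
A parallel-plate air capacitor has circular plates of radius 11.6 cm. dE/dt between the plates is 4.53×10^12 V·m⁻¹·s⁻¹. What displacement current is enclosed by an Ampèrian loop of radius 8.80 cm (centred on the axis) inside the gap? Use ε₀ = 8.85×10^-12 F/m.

0.975 A

Total displacement current: I_d = ε₀(πR²)(dE/dt) = (8.85×10^-12)(0.04227)(4.53×10^12) = 1.695 A.
The field is uniform, so I_d,enc = I_d (r/R)² = (1.695)(8.80/11.6)² = 0.975 A.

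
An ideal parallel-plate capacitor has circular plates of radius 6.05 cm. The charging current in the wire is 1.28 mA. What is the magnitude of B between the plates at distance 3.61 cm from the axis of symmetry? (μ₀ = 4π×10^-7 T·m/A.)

2.52×10^-9 T

No conduction current crosses the gap, so I_d there equals the 1.28×10^-3 A in the leads.
For r < R the Ampère–Maxwell law gives B(2πr) = μ₀ I_d (r²/R²), so B = μ₀ I_d r/(2πR²) = (4π×10^-7)(1.28×10^-3)(0.0361)/(2π·0.0605²) = 2.52×10^-9 T.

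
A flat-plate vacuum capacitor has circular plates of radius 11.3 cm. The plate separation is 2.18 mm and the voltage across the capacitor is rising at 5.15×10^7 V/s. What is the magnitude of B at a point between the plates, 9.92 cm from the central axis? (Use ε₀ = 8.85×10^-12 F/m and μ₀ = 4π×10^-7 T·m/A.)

1.30×10^-8 T

I_d = C dV/dt with C = ε₀πR²/d = 1.628×10^-10 F, so I_d = (1.628×10^-10)(5.15×10^7) = 8.384×10^-3 A.
For r < R the Ampère–Maxwell law gives B(2πr) = μ₀ I_d (r²/R²), so B = μ₀ I_d r/(2πR²) = (4π×10^-7)(8.384×10^-3)(0.0992)/(2π·0.113²) = 1.30×10^-8 T.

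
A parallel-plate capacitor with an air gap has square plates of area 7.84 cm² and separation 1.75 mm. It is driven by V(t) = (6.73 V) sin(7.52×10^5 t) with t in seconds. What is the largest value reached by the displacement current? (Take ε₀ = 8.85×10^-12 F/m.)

C = ε₀A/d = (8.85×10^-12)(7.84×10^-4)/(1.75×10^-3) = 3.965×10^-12 F; ω = 7.52×10^5 rad/s.
I_d = C dV/dt, so |I_d|_max = C V₀ ω = (3.965×10^-12)(6.73)(7.52×10^5) = 2.01×10^-5 A.

2.01×10^-5 A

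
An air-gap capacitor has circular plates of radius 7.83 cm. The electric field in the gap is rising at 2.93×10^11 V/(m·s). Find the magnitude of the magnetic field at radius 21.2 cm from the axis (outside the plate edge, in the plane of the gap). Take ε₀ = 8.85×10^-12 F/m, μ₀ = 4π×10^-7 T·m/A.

I_d = ε₀ dΦ_E/dt = ε₀ πR² (dE/dt) = (8.85×10^-12)(0.01926)(2.93×10^11) = 0.04994 A through the full plate area.
With r > R the enclosed displacement current is the full I_d; B = μ₀ I_d / (2πr) = 4.71×10^-8 T.

4.71×10^-8 T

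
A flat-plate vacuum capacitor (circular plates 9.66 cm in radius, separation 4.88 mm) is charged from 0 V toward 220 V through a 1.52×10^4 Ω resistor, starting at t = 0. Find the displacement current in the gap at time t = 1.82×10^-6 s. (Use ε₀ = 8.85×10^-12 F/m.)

C = ε₀A/d = (8.85×10^-12)(0.02932)/(4.88×10^-3) = 5.317×10^-11 F, so τ = RC = 8.082×10^-7 s.
The conduction current is I(t) = (V₀/R) e^(−t/τ), and the displacement current between the plates equals it.
t/τ = 2.252; I_d = (220/1.52×10^4) · e^(−2.252) = (0.01447)(0.1052) = 1.52×10^-3 A.

1.52×10^-3 A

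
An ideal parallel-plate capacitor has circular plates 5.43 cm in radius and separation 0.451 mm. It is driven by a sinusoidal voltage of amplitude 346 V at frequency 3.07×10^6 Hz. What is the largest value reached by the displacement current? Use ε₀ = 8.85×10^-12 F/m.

C = ε₀A/d = (8.85×10^-12)(9.263×10^-3)/(4.51×10^-4) = 1.818×10^-10 F; ω = 2πf = 1.929×10^7 rad/s.
I_d = C dV/dt, so |I_d|_max = C V₀ ω = (1.818×10^-10)(346)(1.929×10^7) = 1.21 A.

1.21 A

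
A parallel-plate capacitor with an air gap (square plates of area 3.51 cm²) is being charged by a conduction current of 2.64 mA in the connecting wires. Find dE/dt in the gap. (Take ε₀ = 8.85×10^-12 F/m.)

Charge continuity gives I_d = I = 2.64×10^-3 A between the plates.
Inverting I_d = ε₀ A dE/dt gives dE/dt = 2.64×10^-3 / (8.85×10^-12 · 3.51×10^-4) = 8.50×10^11 V/(m·s).

8.50×10^11 V/(m·s)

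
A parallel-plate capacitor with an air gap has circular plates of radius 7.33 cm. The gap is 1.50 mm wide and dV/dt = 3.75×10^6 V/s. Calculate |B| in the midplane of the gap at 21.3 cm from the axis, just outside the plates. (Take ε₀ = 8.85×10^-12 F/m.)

dE/dt = (dV/dt)/d = 2.500×10^9 V/(m·s); I_d = ε₀(πR²)(dE/dt) = (8.85×10^-12)(0.01688)(2.500×10^9) = 3.735×10^-4 A.
With r > R the enclosed displacement current is the full I_d; B = μ₀ I_d / (2πr) = 3.51×10^-10 T.

3.51×10^-10 T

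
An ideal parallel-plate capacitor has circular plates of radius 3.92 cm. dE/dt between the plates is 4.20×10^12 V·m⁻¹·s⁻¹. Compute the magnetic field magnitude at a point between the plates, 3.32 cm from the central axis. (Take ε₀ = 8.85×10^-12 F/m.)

I_d = ε₀ dΦ_E/dt = ε₀ πR² (dE/dt) = (8.85×10^-12)(4.827×10^-3)(4.20×10^12) = 0.1794 A through the full plate area.
∮B·dl = μ₀ I_d,enc with I_d,enc = I_d r²/R² = 0.1287 A; so B = μ₀ I_d,enc/(2πr) = 7.75×10^-7 T.

7.75×10^-7 T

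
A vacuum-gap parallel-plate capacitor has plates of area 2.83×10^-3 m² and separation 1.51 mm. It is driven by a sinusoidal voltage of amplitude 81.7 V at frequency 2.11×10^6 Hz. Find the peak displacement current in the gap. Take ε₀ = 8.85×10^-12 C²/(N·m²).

0.0180 A

C = ε₀A/d = (8.85×10^-12)(2.83×10^-3)/(1.51×10^-3) = 1.659×10^-11 F; ω = 2πf = 1.326×10^7 rad/s.
I_d = C dV/dt, so |I_d|_max = C V₀ ω = (1.659×10^-11)(81.7)(1.326×10^7) = 0.0180 A.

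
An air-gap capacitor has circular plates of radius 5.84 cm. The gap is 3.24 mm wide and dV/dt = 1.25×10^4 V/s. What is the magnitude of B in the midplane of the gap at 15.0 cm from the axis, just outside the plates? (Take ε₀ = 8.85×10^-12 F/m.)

With E = V/d, dE/dt = 3.858×10^6 V/(m·s) and πR² = 0.01071 m², giving I_d = ε₀ πR² dE/dt = 3.657×10^-7 A.
For r ≥ R the full I_d is enclosed: B = μ₀ I_d/(2πr) = (4π×10^-7)(3.657×10^-7)/(2π·0.150) = 4.88×10^-13 T.

4.88×10^-13 T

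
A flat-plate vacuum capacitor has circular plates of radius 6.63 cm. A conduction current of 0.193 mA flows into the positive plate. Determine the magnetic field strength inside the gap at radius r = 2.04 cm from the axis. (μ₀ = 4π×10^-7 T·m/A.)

1.79×10^-10 T

Between the plates the displacement current equals the wire current: I_d = 0.193 mA = 1.93×10^-4 A.
An Ampèrian loop of radius r encloses a fraction (r/R)² of I_d. Then B·2πr = μ₀ I_d (r/R)², giving B = μ₀ I_d r/(2πR²) = 1.79×10^-10 T.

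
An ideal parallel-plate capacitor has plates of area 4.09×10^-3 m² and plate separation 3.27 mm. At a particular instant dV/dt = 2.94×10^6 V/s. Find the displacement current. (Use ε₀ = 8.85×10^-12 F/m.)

The displacement current equals the charging current C dV/dt. With C = ε₀A/d = (8.85×10^-12)(4.09×10^-3)/(3.27×10^-3) = 1.107×10^-11 F, I_d = (1.107×10^-11)(2.94×10^6) = 3.25×10^-5 A.

3.25×10^-5 A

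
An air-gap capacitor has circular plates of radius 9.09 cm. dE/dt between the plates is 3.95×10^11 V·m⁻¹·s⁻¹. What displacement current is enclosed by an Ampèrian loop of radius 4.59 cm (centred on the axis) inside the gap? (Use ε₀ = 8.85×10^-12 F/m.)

0.0231 A

Through the whole plate area (πR² = 0.02596 m²), I_d = ε₀ πR² dE/dt = 0.09075 A.
The field is uniform, so I_d,enc = I_d (r/R)² = (0.09075)(4.59/9.09)² = 0.0231 A.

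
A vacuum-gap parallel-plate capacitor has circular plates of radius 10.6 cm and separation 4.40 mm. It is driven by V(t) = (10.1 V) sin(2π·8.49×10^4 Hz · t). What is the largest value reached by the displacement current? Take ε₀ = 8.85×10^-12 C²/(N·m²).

3.83×10^-4 A

C = ε₀A/d = (8.85×10^-12)(0.03530)/(4.40×10^-3) = 7.100×10^-11 F; ω = 2πf = 5.334×10^5 rad/s.
I_d = C dV/dt, so |I_d|_max = C V₀ ω = (7.100×10^-11)(10.1)(5.334×10^5) = 3.83×10^-4 A.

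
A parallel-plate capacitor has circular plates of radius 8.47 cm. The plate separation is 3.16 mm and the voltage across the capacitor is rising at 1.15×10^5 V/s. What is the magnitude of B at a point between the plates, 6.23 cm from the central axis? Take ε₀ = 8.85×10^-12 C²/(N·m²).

1.26×10^-11 T

dE/dt = (dV/dt)/d = 3.639×10^7 V/(m·s); I_d = ε₀(πR²)(dE/dt) = (8.85×10^-12)(0.02254)(3.639×10^7) = 7.259×10^-6 A.
∮B·dl = μ₀ I_d,enc with I_d,enc = I_d r²/R² = 3.927×10^-6 A; so B = μ₀ I_d,enc/(2πr) = 1.26×10^-11 T.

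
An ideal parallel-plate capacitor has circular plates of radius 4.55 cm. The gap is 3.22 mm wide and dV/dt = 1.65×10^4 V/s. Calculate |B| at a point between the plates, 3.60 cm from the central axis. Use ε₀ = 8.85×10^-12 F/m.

1.03×10^-12 T

With E = V/d, dE/dt = 5.124×10^6 V/(m·s) and πR² = 6.504×10^-3 m², giving I_d = ε₀ πR² dE/dt = 2.949×10^-7 A.
An Ampèrian loop of radius r encloses a fraction (r/R)² of I_d. Then B·2πr = μ₀ I_d (r/R)², giving B = μ₀ I_d r/(2πR²) = 1.03×10^-12 T.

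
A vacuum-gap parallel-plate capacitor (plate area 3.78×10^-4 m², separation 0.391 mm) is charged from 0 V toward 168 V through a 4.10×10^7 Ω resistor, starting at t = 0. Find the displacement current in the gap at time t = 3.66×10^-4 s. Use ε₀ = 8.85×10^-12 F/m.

C = ε₀A/d = (8.85×10^-12)(3.78×10^-4)/(3.91×10^-4) = 8.556×10^-12 F and τ = RC = 3.508×10^-4 s. I_d in the gap equals the RC charging current.
I_d(t) = (V₀/R) e^(−t/τ) = 4.098×10^-6 · e^(−1.043) = 1.44×10^-6 A.

1.44×10^-6 A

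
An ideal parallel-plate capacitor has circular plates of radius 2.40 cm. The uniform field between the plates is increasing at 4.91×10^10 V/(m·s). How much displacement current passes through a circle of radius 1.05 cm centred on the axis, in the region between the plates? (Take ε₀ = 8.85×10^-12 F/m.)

Total displacement current: I_d = ε₀(πR²)(dE/dt) = (8.85×10^-12)(1.810×10^-3)(4.91×10^10) = 7.865×10^-4 A.
The field is uniform, so I_d,enc = I_d (r/R)² = (7.865×10^-4)(1.05/2.40)² = 1.51×10^-4 A.

1.51×10^-4 A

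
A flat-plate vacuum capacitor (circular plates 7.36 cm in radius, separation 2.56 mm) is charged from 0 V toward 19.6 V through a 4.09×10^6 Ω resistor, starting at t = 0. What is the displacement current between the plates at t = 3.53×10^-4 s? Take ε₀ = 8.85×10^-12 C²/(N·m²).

1.11×10^-6 A

With C = ε₀A/d = (8.85×10^-12)(0.01702)/(2.56×10^-3) = 5.884×10^-11 F, the time constant is τ = RC = 2.407×10^-4 s, so t/τ = 1.467 and e^(−t/τ) = 0.2306.
I_d = I_cond = (V₀/R) e^(−t/τ) = (4.792×10^-6)(0.2306) = 1.11×10^-6 A.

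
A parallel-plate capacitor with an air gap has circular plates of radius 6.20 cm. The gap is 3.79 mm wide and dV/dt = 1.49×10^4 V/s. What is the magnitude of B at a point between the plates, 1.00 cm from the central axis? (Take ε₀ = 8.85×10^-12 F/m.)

2.19×10^-13 T

I_d = C dV/dt with C = ε₀πR²/d = 2.821×10^-11 F, so I_d = (2.821×10^-11)(1.49×10^4) = 4.203×10^-7 A.
∮B·dl = μ₀ I_d,enc with I_d,enc = I_d r²/R² = 1.093×10^-8 A; so B = μ₀ I_d,enc/(2πr) = 2.19×10^-13 T.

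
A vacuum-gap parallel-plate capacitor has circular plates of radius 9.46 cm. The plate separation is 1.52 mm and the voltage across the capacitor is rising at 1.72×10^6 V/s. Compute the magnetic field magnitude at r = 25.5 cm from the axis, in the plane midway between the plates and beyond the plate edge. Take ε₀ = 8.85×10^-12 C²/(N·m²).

2.21×10^-10 T

dE/dt = (dV/dt)/d = 1.132×10^9 V/(m·s); I_d = ε₀(πR²)(dE/dt) = (8.85×10^-12)(0.02811)(1.132×10^9) = 2.816×10^-4 A.
With r > R the enclosed displacement current is the full I_d; B = μ₀ I_d / (2πr) = 2.21×10^-10 T.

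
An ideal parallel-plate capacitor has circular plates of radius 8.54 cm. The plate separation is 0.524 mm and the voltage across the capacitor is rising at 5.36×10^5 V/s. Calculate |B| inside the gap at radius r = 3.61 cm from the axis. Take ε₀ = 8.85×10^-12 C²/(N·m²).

I_d = C dV/dt with C = ε₀πR²/d = 3.869×10^-10 F, so I_d = (3.869×10^-10)(5.36×10^5) = 2.074×10^-4 A.
∮B·dl = μ₀ I_d,enc with I_d,enc = I_d r²/R² = 3.706×10^-5 A; so B = μ₀ I_d,enc/(2πr) = 2.05×10^-10 T.

2.05×10^-10 T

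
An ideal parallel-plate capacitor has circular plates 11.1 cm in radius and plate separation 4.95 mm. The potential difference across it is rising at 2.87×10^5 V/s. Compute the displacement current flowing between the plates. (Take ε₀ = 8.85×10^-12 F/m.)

1.99×10^-5 A

C = ε₀A/d = (8.85×10^-12)(0.03871)/(4.95×10^-3) = 6.921×10^-11 F.
I_d = C dV/dt = (6.921×10^-11)(2.87×10^5) = 1.99×10^-5 A.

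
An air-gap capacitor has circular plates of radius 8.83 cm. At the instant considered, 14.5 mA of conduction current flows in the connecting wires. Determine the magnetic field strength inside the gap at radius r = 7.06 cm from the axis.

No conduction current crosses the gap, so I_d there equals the 0.0145 A in the leads.
∮B·dl = μ₀ I_d,enc with I_d,enc = I_d r²/R² = 9.269×10^-3 A; so B = μ₀ I_d,enc/(2πr) = 2.63×10^-8 T.

2.63×10^-8 T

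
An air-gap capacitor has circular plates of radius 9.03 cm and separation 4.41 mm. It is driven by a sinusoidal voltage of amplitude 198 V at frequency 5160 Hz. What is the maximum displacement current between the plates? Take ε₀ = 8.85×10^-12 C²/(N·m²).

C = ε₀A/d = (8.85×10^-12)(0.02562)/(4.41×10^-3) = 5.141×10^-11 F; ω = 2πf = 3.242×10^4 rad/s.
I_d = C dV/dt, so |I_d|_max = C V₀ ω = (5.141×10^-11)(198)(3.242×10^4) = 3.30×10^-4 A.

3.30×10^-4 A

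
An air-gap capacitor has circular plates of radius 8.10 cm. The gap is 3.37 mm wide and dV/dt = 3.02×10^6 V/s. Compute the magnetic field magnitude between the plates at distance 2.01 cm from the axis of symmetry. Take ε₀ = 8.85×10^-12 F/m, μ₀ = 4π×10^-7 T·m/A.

1.00×10^-10 T

I_d = C dV/dt with C = ε₀πR²/d = 5.412×10^-11 F, so I_d = (5.412×10^-11)(3.02×10^6) = 1.634×10^-4 A.
For r < R the Ampère–Maxwell law gives B(2πr) = μ₀ I_d (r²/R²), so B = μ₀ I_d r/(2πR²) = (4π×10^-7)(1.634×10^-4)(0.0201)/(2π·0.0810²) = 1.00×10^-10 T.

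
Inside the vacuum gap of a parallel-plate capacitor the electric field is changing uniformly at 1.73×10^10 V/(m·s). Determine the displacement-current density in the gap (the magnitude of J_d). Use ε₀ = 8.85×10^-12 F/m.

0.153 A/m²

J_d = ε₀ dE/dt = (8.85×10^-12)(1.73×10^10) = 0.153 A/m².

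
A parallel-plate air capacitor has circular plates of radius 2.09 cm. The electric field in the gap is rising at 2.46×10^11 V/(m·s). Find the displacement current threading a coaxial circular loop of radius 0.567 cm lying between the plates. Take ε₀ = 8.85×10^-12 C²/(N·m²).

2.20×10^-4 A

Through the whole plate area (πR² = 1.372×10^-3 m²), I_d = ε₀ πR² dE/dt = 2.987×10^-3 A.
Through an area πr² the displacement current is I_d·(πr²/πR²) = I_d (r/R)² = 2.20×10^-4 A.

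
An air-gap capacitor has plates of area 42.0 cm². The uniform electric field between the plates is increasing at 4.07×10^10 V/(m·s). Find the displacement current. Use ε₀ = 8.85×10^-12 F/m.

The displacement current is ε₀ times dΦ_E/dt = ε₀ A dE/dt = (8.85×10^-12)(4.20×10^-3)(4.07×10^10) = 1.51×10^-3 A.

1.51×10^-3 A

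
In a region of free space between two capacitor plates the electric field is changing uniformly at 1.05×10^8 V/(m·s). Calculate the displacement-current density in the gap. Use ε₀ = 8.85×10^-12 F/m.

9.29×10^-4 A/m²

J_d = ε₀ dE/dt = (8.85×10^-12)(1.05×10^8) = 9.29×10^-4 A/m².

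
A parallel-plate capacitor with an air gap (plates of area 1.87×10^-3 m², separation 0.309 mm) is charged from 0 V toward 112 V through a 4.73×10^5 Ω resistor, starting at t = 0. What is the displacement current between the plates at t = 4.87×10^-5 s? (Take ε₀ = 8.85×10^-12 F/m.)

3.46×10^-5 A

C = ε₀A/d = (8.85×10^-12)(1.87×10^-3)/(3.09×10^-4) = 5.356×10^-11 F, so τ = RC = 2.533×10^-5 s.
The conduction current is I(t) = (V₀/R) e^(−t/τ), and the displacement current between the plates equals it.
t/τ = 1.923; I_d = (112/4.73×10^5) · e^(−1.923) = (2.368×10^-4)(0.1462) = 3.46×10^-5 A.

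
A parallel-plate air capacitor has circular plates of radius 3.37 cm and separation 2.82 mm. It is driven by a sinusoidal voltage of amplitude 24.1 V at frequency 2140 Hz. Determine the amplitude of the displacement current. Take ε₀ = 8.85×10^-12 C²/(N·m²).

3.63×10^-6 A

(dE/dt)_max = V₀ω/d = 1.149×10^8 V/(m·s); ω = 2πf = 1.345×10^4 rad/s.
I_d,max = ε₀ A (dE/dt)_max = (8.85×10^-12)(3.568×10^-3)(1.149×10^8) = 3.63×10^-6 A.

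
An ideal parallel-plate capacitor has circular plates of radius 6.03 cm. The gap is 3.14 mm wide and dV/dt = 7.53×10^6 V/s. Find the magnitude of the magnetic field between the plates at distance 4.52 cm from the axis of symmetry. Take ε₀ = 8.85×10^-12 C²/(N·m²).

6.03×10^-10 T

dE/dt = (dV/dt)/d = 2.398×10^9 V/(m·s); I_d = ε₀(πR²)(dE/dt) = (8.85×10^-12)(0.01142)(2.398×10^9) = 2.424×10^-4 A.
For r < R the Ampère–Maxwell law gives B(2πr) = μ₀ I_d (r²/R²), so B = μ₀ I_d r/(2πR²) = (4π×10^-7)(2.424×10^-4)(0.0452)/(2π·0.0603²) = 6.03×10^-10 T.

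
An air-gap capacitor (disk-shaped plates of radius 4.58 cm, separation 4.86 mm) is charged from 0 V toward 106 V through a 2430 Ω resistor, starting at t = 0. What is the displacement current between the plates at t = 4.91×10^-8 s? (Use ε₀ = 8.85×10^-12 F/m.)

8.10×10^-3 A

With C = ε₀A/d = (8.85×10^-12)(6.590×10^-3)/(4.86×10^-3) = 1.200×10^-11 F, the time constant is τ = RC = 2.916×10^-8 s, so t/τ = 1.684 and e^(−t/τ) = 0.1856.
I_d = I_cond = (V₀/R) e^(−t/τ) = (0.04362)(0.1856) = 8.10×10^-3 A.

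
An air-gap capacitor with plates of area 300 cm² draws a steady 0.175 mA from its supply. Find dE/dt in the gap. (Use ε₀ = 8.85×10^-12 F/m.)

Charge continuity gives I_d = I = 1.75×10^-4 A between the plates.
Then dE/dt = I_d/(ε₀A) = 6.59×10^8 V/(m·s).

6.59×10^8 V/(m·s)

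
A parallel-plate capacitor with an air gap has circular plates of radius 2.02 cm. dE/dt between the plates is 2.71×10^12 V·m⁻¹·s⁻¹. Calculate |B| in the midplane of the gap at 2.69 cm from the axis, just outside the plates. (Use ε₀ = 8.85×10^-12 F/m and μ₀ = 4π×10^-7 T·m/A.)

2.29×10^-7 T

Total displacement current: I_d = ε₀(πR²)(dE/dt) = (8.85×10^-12)(1.282×10^-3)(2.71×10^12) = 0.03075 A.
Outside the plates the loop encloses all of I_d, so B·2πr = μ₀ I_d and B = 2.29×10^-7 T.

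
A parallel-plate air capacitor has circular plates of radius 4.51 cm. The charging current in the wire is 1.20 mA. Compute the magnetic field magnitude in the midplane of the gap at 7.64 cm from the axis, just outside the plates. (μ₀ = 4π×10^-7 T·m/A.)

Between the plates the displacement current equals the wire current: I_d = 1.20 mA = 1.20×10^-3 A.
For r ≥ R the full I_d is enclosed: B = μ₀ I_d/(2πr) = (4π×10^-7)(1.20×10^-3)/(2π·0.0764) = 3.14×10^-9 T.

3.14×10^-9 T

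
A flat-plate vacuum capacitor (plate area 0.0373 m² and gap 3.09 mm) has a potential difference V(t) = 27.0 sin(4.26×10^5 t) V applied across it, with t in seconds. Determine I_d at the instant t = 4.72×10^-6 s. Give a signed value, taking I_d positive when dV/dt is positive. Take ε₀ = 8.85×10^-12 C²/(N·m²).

dV/dt = (27.0)(4.26×10^5)·cos(2.01072) = -4.898×10^6 V/s.
I_d = C dV/dt with C = ε₀A/d = (8.85×10^-12)(0.0373)/(3.09×10^-3) = 1.068×10^-10 F, so I_d = (1.068×10^-10)(-4.898×10^6) = -5.23×10^-4 A.

-5.23×10^-4 A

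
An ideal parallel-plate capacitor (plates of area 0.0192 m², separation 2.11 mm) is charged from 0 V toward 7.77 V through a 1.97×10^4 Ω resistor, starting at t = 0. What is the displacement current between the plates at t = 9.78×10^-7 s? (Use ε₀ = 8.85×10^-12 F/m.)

2.13×10^-4 A

C = ε₀A/d = (8.85×10^-12)(0.0192)/(2.11×10^-3) = 8.053×10^-11 F and τ = RC = 1.586×10^-6 s. I_d in the gap equals the RC charging current.
I_d(t) = (V₀/R) e^(−t/τ) = 3.944×10^-4 · e^(−0.6166) = 2.13×10^-4 A.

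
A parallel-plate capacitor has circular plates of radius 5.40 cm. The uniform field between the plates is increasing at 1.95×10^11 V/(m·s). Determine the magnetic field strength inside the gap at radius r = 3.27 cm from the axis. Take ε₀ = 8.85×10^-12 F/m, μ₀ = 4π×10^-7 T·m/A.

Total displacement current: I_d = ε₀(πR²)(dE/dt) = (8.85×10^-12)(9.161×10^-3)(1.95×10^11) = 0.01581 A.
For r < R the Ampère–Maxwell law gives B(2πr) = μ₀ I_d (r²/R²), so B = μ₀ I_d r/(2πR²) = (4π×10^-7)(0.01581)(0.0327)/(2π·0.0540²) = 3.55×10^-8 T.

3.55×10^-8 T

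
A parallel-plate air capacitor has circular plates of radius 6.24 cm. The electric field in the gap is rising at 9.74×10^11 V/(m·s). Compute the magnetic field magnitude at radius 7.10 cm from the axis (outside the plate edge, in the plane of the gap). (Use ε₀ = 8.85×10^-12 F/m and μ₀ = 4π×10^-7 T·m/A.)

Total displacement current: I_d = ε₀(πR²)(dE/dt) = (8.85×10^-12)(0.01223)(9.74×10^11) = 0.1054 A.
Outside the plates the loop encloses all of I_d, so B·2πr = μ₀ I_d and B = 2.97×10^-7 T.

2.97×10^-7 T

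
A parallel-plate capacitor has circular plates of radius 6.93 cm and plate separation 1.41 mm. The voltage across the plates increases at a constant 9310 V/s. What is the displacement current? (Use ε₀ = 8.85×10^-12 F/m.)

8.82×10^-7 A

The displacement current equals the charging current C dV/dt. With C = ε₀A/d = (8.85×10^-12)(0.01509)/(1.41×10^-3) = 9.471×10^-11 F, I_d = (9.471×10^-11)(9310) = 8.82×10^-7 A.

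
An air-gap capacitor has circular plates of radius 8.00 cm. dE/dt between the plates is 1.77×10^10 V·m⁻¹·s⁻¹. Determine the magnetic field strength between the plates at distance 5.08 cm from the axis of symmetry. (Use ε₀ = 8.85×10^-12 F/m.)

5.00×10^-9 T

Through the whole plate area (πR² = 0.02011 m²), I_d = ε₀ πR² dE/dt = 3.150×10^-3 A.
∮B·dl = μ₀ I_d,enc with I_d,enc = I_d r²/R² = 1.270×10^-3 A; so B = μ₀ I_d,enc/(2πr) = 5.00×10^-9 T.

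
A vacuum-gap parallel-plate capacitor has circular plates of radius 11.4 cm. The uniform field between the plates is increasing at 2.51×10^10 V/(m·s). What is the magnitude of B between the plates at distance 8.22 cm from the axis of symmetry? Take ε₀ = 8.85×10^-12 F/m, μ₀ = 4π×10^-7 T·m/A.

1.15×10^-8 T

Total displacement current: I_d = ε₀(πR²)(dE/dt) = (8.85×10^-12)(0.04083)(2.51×10^10) = 9.070×10^-3 A.
An Ampèrian loop of radius r encloses a fraction (r/R)² of I_d. Then B·2πr = μ₀ I_d (r/R)², giving B = μ₀ I_d r/(2πR²) = 1.15×10^-8 T.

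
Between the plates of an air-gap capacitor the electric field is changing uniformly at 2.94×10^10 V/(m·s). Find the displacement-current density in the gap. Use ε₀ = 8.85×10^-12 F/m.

The displacement-current density is ε₀ ∂E/∂t = (8.85×10^-12)(2.94×10^10) = 0.260 A/m².

0.260 A/m²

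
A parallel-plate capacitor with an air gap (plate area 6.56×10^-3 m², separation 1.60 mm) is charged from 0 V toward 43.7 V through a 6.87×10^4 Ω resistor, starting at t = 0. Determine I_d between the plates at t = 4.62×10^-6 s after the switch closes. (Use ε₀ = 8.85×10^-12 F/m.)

C = ε₀A/d = (8.85×10^-12)(6.56×10^-3)/(1.60×10^-3) = 3.629×10^-11 F, so τ = RC = 2.493×10^-6 s.
The conduction current is I(t) = (V₀/R) e^(−t/τ), and the displacement current between the plates equals it.
t/τ = 1.853; I_d = (43.7/6.87×10^4) · e^(−1.853) = (6.361×10^-4)(0.1568) = 9.97×10^-5 A.

9.97×10^-5 A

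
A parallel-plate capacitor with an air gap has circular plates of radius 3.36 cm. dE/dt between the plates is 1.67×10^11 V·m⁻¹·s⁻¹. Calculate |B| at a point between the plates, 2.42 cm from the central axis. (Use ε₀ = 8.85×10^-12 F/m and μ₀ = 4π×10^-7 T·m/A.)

2.25×10^-8 T

Through the whole plate area (πR² = 3.547×10^-3 m²), I_d = ε₀ πR² dE/dt = 5.242×10^-3 A.
For r < R the Ampère–Maxwell law gives B(2πr) = μ₀ I_d (r²/R²), so B = μ₀ I_d r/(2πR²) = (4π×10^-7)(5.242×10^-3)(0.0242)/(2π·0.0336²) = 2.25×10^-8 T.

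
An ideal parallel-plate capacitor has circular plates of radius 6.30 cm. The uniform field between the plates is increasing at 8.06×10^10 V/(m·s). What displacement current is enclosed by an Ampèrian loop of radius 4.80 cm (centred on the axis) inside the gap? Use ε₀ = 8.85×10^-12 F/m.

5.16×10^-3 A

Total displacement current: I_d = ε₀(πR²)(dE/dt) = (8.85×10^-12)(0.01247)(8.06×10^10) = 8.895×10^-3 A.
Since J_d is uniform, the enclosed fraction is (r/R)² = 0.5805, giving I_d,enc = 5.16×10^-3 A.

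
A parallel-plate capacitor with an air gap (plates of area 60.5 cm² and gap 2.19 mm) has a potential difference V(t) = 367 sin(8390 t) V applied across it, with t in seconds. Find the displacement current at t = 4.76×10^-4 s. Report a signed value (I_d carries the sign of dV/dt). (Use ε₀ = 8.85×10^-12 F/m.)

-4.96×10^-5 A

dV/dt = (367)(8390)·cos(3.99364) = -2.027×10^6 V/s.
I_d = C dV/dt with C = ε₀A/d = (8.85×10^-12)(6.05×10^-3)/(2.19×10^-3) = 2.445×10^-11 F, so I_d = (2.445×10^-11)(-2.027×10^6) = -4.96×10^-5 A.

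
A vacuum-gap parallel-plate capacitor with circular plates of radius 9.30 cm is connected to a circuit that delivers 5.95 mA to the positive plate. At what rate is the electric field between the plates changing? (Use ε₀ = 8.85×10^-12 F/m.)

2.47×10^10 V/(m·s)

The displacement current between the plates equals the conduction current, I_d = 5.95 mA.
Inverting I_d = ε₀ A dE/dt gives dE/dt = 5.95×10^-3 / (8.85×10^-12 · 0.02717) = 2.47×10^10 V/(m·s).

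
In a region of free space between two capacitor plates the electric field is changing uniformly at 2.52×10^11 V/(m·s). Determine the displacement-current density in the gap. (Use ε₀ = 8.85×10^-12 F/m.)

2.23 A/m²

J_d = ε₀ dE/dt = (8.85×10^-12)(2.52×10^11) = 2.23 A/m².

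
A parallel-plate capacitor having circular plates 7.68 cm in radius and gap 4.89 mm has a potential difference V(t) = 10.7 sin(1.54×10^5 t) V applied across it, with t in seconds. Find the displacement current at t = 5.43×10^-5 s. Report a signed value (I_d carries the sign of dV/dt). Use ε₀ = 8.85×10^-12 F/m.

-2.69×10^-5 A

dE/dt = (V₀ω/d)·cos(ωt) with ωt = 8.3622 rad: (10.7)(1.54×10^5)(-0.4866)/(4.89×10^-3) = -1.640×10^8 V/(m·s).
I_d = ε₀ A dE/dt = (8.85×10^-12)(0.01853)(-1.640×10^8) = -2.69×10^-5 A.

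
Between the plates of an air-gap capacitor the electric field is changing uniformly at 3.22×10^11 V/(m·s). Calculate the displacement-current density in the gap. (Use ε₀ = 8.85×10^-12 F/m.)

The displacement-current density is ε₀ ∂E/∂t = (8.85×10^-12)(3.22×10^11) = 2.85 A/m².

2.85 A/m²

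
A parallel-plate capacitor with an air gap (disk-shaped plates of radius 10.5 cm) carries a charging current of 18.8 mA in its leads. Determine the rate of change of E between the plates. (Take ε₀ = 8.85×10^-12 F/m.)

The displacement current between the plates equals the conduction current, I_d = 18.8 mA.
Since I_d = ε₀ A dE/dt, dE/dt = I_d/(ε₀A) = (0.0188)/((8.85×10^-12)(0.03464)) = 6.13×10^10 V/(m·s).

6.13×10^10 V/(m·s)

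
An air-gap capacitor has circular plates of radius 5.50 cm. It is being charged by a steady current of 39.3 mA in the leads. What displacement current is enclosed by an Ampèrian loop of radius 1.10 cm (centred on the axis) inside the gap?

No conduction current crosses the gap, so I_d there equals the 0.0393 A in the leads.
The field is uniform, so I_d,enc = I_d (r/R)² = (0.0393)(1.10/5.50)² = 1.57×10^-3 A.

1.57×10^-3 A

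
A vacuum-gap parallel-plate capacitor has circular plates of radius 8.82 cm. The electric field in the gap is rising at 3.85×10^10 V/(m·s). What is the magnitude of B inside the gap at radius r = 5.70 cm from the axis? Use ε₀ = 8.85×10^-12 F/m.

1.22×10^-8 T

I_d = ε₀ dΦ_E/dt = ε₀ πR² (dE/dt) = (8.85×10^-12)(0.02444)(3.85×10^10) = 8.327×10^-3 A through the full plate area.
An Ampèrian loop of radius r encloses a fraction (r/R)² of I_d. Then B·2πr = μ₀ I_d (r/R)², giving B = μ₀ I_d r/(2πR²) = 1.22×10^-8 T.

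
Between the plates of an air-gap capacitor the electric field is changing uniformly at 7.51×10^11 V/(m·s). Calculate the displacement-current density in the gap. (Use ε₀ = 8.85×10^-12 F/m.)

6.65 A/m²

J_d = ε₀ dE/dt = (8.85×10^-12)(7.51×10^11) = 6.65 A/m².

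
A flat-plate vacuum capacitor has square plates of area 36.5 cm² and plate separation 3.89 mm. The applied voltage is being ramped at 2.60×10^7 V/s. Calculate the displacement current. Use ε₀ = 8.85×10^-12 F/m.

The field between the plates is E = V/d, so dE/dt = (2.60×10^7)/(3.89×10^-3 m) = 6.684×10^9 V/(m·s).
I_d = ε₀ A (dE/dt) = (8.85×10^-12)(3.65×10^-3)(6.684×10^9) = 2.16×10^-4 A.

2.16×10^-4 A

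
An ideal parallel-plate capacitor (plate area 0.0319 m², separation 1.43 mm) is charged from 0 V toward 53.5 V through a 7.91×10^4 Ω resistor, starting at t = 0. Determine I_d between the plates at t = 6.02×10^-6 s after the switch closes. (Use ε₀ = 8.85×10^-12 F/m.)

C = ε₀A/d = (8.85×10^-12)(0.0319)/(1.43×10^-3) = 1.974×10^-10 F, so τ = RC = 1.561×10^-5 s.
The conduction current is I(t) = (V₀/R) e^(−t/τ), and the displacement current between the plates equals it.
t/τ = 0.3857; I_d = (53.5/7.91×10^4) · e^(−0.3857) = (6.764×10^-4)(0.6800) = 4.60×10^-4 A.

4.60×10^-4 A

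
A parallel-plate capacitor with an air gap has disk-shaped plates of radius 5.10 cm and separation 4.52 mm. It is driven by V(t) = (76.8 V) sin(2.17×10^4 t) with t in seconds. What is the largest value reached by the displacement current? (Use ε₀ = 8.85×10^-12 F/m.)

2.67×10^-5 A

(dE/dt)_max = V₀ω/d = 3.687×10^8 V/(m·s); ω = 2.17×10^4 rad/s.
I_d,max = ε₀ A (dE/dt)_max = (8.85×10^-12)(8.171×10^-3)(3.687×10^8) = 2.67×10^-5 A.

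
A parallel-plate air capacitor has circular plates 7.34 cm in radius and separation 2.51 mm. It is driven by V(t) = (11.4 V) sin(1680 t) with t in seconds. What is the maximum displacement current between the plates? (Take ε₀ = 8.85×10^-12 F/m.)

1.14×10^-6 A

(dE/dt)_max = V₀ω/d = 7.630×10^6 V/(m·s); ω = 1680 rad/s.
I_d,max = ε₀ A (dE/dt)_max = (8.85×10^-12)(0.01693)(7.630×10^6) = 1.14×10^-6 A.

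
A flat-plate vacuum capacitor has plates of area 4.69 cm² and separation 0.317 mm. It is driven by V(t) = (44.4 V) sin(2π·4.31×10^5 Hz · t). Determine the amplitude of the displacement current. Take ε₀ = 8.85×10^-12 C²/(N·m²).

C = ε₀A/d = (8.85×10^-12)(4.69×10^-4)/(3.17×10^-4) = 1.309×10^-11 F; ω = 2πf = 2.708×10^6 rad/s.
I_d = C dV/dt, so |I_d|_max = C V₀ ω = (1.309×10^-11)(44.4)(2.708×10^6) = 1.57×10^-3 A.

1.57×10^-3 A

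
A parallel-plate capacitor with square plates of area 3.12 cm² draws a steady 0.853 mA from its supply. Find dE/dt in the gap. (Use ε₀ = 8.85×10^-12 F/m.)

3.09×10^11 V/(m·s)

Charge continuity gives I_d = I = 8.53×10^-4 A between the plates.
Then dE/dt = I_d/(ε₀A) = 3.09×10^11 V/(m·s).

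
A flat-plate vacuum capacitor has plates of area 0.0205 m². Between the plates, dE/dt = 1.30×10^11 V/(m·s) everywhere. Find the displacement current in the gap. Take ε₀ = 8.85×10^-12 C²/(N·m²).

0.0236 A

With a uniform field, Φ_E = EA, so I_d = ε₀ A dE/dt = 0.0236 A.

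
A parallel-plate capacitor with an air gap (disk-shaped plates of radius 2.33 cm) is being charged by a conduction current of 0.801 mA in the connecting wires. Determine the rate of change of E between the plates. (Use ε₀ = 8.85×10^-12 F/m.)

The displacement current between the plates equals the conduction current, I_d = 0.801 mA.
Inverting I_d = ε₀ A dE/dt gives dE/dt = 8.01×10^-4 / (8.85×10^-12 · 1.706×10^-3) = 5.31×10^10 V/(m·s).

5.31×10^10 V/(m·s)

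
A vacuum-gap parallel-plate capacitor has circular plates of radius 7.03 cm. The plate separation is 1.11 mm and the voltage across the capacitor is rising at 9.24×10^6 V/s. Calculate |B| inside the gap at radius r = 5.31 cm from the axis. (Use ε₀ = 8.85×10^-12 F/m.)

With E = V/d, dE/dt = 8.324×10^9 V/(m·s) and πR² = 0.01553 m², giving I_d = ε₀ πR² dE/dt = 1.144×10^-3 A.
For r < R the Ampère–Maxwell law gives B(2πr) = μ₀ I_d (r²/R²), so B = μ₀ I_d r/(2πR²) = (4π×10^-7)(1.144×10^-3)(0.0531)/(2π·0.0703²) = 2.46×10^-9 T.

2.46×10^-9 T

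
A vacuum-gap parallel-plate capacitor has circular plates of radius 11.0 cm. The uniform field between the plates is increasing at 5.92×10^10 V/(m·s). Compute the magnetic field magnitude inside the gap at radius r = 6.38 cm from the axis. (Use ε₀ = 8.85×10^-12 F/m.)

2.10×10^-8 T

Through the whole plate area (πR² = 0.03801 m²), I_d = ε₀ πR² dE/dt = 0.01991 A.
∮B·dl = μ₀ I_d,enc with I_d,enc = I_d r²/R² = 6.698×10^-3 A; so B = μ₀ I_d,enc/(2πr) = 2.10×10^-8 T.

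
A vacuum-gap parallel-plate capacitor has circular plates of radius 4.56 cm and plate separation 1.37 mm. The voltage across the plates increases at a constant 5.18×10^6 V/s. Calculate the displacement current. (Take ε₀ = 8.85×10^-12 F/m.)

C = ε₀A/d = (8.85×10^-12)(6.533×10^-3)/(1.37×10^-3) = 4.220×10^-11 F.
I_d = C dV/dt = (4.220×10^-11)(5.18×10^6) = 2.19×10^-4 A.

2.19×10^-4 A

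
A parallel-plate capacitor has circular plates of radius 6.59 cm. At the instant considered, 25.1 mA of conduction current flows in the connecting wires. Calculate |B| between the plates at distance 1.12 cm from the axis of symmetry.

1.29×10^-8 T

By continuity the displacement current in the gap matches the conduction current: I_d = 0.0251 A.
For r < R the Ampère–Maxwell law gives B(2πr) = μ₀ I_d (r²/R²), so B = μ₀ I_d r/(2πR²) = (4π×10^-7)(0.0251)(0.0112)/(2π·0.0659²) = 1.29×10^-8 T.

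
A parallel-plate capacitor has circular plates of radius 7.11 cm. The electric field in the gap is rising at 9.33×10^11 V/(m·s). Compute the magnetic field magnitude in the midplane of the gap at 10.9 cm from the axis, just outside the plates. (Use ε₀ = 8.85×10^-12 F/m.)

2.41×10^-7 T

I_d = ε₀ dΦ_E/dt = ε₀ πR² (dE/dt) = (8.85×10^-12)(0.01588)(9.33×10^11) = 0.1311 A through the full plate area.
With r > R the enclosed displacement current is the full I_d; B = μ₀ I_d / (2πr) = 2.41×10^-7 T.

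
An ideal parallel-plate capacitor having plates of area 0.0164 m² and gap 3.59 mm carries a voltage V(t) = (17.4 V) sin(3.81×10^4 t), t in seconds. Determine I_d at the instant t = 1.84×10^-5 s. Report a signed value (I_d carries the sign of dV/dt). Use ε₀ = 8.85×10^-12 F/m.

dE/dt = (V₀ω/d)·cos(ωt) with ωt = 0.70104 rad: (17.4)(3.81×10^4)(0.7642)/(3.59×10^-3) = 1.411×10^8 V/(m·s).
I_d = ε₀ A dE/dt = (8.85×10^-12)(0.0164)(1.411×10^8) = 2.05×10^-5 A.

2.05×10^-5 A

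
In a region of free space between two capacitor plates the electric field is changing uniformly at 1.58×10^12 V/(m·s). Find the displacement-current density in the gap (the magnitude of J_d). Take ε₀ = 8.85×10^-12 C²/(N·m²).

14.0 A/m²

J_d = ε₀ dE/dt = (8.85×10^-12)(1.58×10^12) = 14.0 A/m².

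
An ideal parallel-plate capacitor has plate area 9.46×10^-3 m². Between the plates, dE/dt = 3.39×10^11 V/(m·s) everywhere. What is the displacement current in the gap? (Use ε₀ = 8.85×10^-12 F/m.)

The displacement current is ε₀ times dΦ_E/dt = ε₀ A dE/dt = (8.85×10^-12)(9.46×10^-3)(3.39×10^11) = 0.0284 A.

0.0284 A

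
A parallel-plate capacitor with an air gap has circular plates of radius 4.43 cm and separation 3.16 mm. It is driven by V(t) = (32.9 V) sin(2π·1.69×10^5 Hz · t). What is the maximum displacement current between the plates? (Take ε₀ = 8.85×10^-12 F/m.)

C = ε₀A/d = (8.85×10^-12)(6.165×10^-3)/(3.16×10^-3) = 1.727×10^-11 F; ω = 2πf = 1.062×10^6 rad/s.
I_d = C dV/dt, so |I_d|_max = C V₀ ω = (1.727×10^-11)(32.9)(1.062×10^6) = 6.03×10^-4 A.

6.03×10^-4 A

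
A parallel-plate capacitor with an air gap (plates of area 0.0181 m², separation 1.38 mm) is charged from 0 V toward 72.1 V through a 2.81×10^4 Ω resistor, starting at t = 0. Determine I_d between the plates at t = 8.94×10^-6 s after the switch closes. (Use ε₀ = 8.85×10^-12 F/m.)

1.66×10^-4 A

C = ε₀A/d = (8.85×10^-12)(0.0181)/(1.38×10^-3) = 1.161×10^-10 F and τ = RC = 3.262×10^-6 s. I_d in the gap equals the RC charging current.
I_d(t) = (V₀/R) e^(−t/τ) = 2.566×10^-3 · e^(−2.741) = 1.66×10^-4 A.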